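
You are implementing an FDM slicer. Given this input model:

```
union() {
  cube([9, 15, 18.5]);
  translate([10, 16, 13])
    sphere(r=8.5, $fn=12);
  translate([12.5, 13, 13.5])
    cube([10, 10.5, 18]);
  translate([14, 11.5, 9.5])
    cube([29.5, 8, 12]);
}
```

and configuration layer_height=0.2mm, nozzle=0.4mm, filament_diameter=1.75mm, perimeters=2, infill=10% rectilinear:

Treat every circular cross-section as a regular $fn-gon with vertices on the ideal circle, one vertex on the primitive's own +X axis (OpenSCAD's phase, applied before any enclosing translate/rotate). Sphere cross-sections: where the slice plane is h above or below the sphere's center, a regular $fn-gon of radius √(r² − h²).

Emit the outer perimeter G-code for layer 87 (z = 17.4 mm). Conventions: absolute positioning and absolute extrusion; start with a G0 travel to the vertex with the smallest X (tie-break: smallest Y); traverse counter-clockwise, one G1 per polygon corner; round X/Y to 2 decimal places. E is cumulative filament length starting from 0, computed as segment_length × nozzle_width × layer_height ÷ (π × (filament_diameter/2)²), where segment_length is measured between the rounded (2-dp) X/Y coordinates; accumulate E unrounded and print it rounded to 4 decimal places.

At z = 17.4 mm: the cube is present — its section is the full 9×15 rectangle; the r=8.5 sphere at (10, 16) contributes a regular 12-gon of circumradius √(8.5²−4.4²) = 7.273; the cube at (12.5, 13) (footprint 10×10.5) is included at this height; the 29.5×8 cube at (14, 11.5) contributes its full rectangle; Taking the union: the regions partially overlap (shared area 120.20 mm²), so overlapping operands fuse into one piece — 1 connected region. The outline is a single polygon with 18 vertices. Extrusion per mm of travel: 0.4 × 0.2 / (π × 0.875²) = 0.033260. Accumulating E over each segment gives final E = 4.3315.

G0 X0.00 Y0.00 Z17.40
G1 X9.00 Y0.00 E0.2993
G1 X9.00 Y9.00 E0.5987
G1 X10.00 Y8.73 E0.6331
G1 X13.64 Y9.70 E0.7584
G1 X15.43 Y11.50 E0.8429
G1 X43.50 Y11.50 E1.7765
G1 X43.50 Y19.50 E2.0426
G1 X22.50 Y19.50 E2.7410
G1 X22.50 Y23.50 E2.8741
G1 X12.50 Y23.50 E3.2067
G1 X12.50 Y22.60 E3.2366
G1 X10.00 Y23.27 E3.3227
G1 X6.36 Y22.30 E3.4480
G1 X3.70 Y19.64 E3.5731
G1 X2.73 Y16.00 E3.6984
G1 X3.00 Y15.00 E3.7328
G1 X0.00 Y15.00 E3.8326
G1 X0.00 Y0.00 E4.3315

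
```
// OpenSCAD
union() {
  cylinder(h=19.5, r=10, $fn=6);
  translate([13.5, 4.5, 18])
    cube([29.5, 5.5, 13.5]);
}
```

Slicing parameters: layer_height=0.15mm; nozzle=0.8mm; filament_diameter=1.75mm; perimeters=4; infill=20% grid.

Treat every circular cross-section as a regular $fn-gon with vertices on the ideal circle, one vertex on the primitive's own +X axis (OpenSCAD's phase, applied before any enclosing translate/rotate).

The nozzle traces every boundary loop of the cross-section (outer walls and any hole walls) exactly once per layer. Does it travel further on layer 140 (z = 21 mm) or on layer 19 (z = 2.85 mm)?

layer 140 (z = 21 mm)

Layer 140 (z = 21): the cylinder does not reach this height (z outside [0, 19.5]); the cube at (13.5, 4.5) is present — its section is the full 29.5×5.5 rectangle (perimeter 70.00 mm); Merging all regions: only the 29.5×5.5 cube at (13.5, 4.5) is present, so the union is just that shape — boundary = 70.00 mm. So its perimeter = 70.00 mm. Layer 19 (z = 2.85): the r=10 cylinder contributes a regular 6-gon of circumradius 10 (perimeter = 2·6·10.000·sin(180°/6) = 60.00 mm); the cube at (13.5, 4.5) does not reach this height (z outside [18, 31.5]); Combining (union): only the r=10 cylinder is present, so the union is just that shape — boundary = 60.00 mm. So its perimeter = 60.00 mm. Layer 140 is larger (70.00 vs 60.00 mm).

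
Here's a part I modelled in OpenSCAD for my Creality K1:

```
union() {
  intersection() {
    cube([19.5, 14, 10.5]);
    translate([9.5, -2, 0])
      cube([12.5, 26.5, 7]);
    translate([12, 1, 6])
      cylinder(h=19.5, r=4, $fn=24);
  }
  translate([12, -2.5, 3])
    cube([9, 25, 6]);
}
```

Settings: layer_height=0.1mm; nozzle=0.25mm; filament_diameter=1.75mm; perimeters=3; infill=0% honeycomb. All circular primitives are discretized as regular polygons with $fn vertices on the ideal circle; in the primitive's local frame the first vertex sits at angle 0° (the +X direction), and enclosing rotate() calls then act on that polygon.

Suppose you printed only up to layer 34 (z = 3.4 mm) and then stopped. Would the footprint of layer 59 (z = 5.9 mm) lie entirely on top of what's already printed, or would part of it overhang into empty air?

Compare the two slices. At z = 3.4: the cube (footprint 19.5×14) is included at this height (area 273.00 mm²); the 12.5×26.5 cube at (9.5, -2) contributes its full rectangle (area 331.25 mm²); the cylinder at (12, 1) is not intersected at this z (z outside [6, 25.5]); Taking the intersection: at least one operand is absent at this height, so nothing remains; the cube at (12, -2.5) (footprint 9×25) is included at this height (area 225.00 mm²); Combining (union): only the 9×25 cube at (12, -2.5) is present, so the union is just that shape — area = 225.00 mm². At z = 5.9: the cube is present — its section is the full 19.5×14 rectangle (area 273.00 mm²); the cube at (9.5, -2) (footprint 12.5×26.5) is included at this height (area 331.25 mm²); the cylinder at (12, 1) is absent (z outside [6, 25.5]); Taking the intersection: at least one operand is absent at this height, so nothing remains; the 9×25 cube at (12, -2.5) contributes its full rectangle (area 225.00 mm²); Taking the union: only the 9×25 cube at (12, -2.5) is present, so the union is just that shape — area = 225.00 mm². Checking containment: the cross-section at z = 5.9 is a subset of the cross-section at z = 3.4.

entirely on top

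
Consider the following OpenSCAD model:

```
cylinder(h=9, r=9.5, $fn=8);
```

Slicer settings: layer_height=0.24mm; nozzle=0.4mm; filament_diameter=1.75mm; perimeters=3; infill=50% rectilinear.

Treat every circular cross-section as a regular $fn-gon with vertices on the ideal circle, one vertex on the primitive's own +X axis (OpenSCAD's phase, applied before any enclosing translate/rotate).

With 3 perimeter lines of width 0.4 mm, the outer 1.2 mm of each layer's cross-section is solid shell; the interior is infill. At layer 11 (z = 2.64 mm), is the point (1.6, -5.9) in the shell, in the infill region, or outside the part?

infill

At z = 2.64 mm: the cylinder: section is a regular 8-gon, circumradius r=9.5. Overall, the cross-section is a single solid region. The nearest boundary edge runs (-0.00, -9.50)→(6.72, -6.72); distance from the point to it = 2.71 mm. The point is inside the cross-section and 2.71 mm from the nearest boundary — more than the 1.2 mm shell width (3 × 0.4), so it's in the infill interior.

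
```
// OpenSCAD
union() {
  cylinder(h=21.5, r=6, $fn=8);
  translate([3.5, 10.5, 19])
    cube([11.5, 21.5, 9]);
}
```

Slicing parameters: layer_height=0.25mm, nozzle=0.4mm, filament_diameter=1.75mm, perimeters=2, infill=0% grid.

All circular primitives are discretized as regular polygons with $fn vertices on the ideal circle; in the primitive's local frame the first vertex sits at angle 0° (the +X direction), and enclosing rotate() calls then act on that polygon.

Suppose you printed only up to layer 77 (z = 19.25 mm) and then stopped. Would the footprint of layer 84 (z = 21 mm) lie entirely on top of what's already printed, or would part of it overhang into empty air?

Compare the two slices. At z = 19.25: the cylinder: section is a regular 8-gon, circumradius r=6 (area = (8/2)·6.000²·sin(360°/8) = 101.82 mm²); the 11.5×21.5 cube at (3.5, 10.5) contributes its full rectangle (area 247.25 mm²); Merging all regions: the 2 present regions are separate (no shared area or edge), so areas and boundary lengths simply add and each stays a separate island — area = 349.07 mm². At z = 21: the r=6 cylinder contributes a regular 8-gon of circumradius 6 (area = (8/2)·6.000²·sin(360°/8) = 101.82 mm²); the cube at (3.5, 10.5) is present — its section is the full 11.5×21.5 rectangle (area 247.25 mm²); Taking the union: the 2 present regions are separate (no shared area or edge), so areas and boundary lengths simply add and each stays a separate island — area = 349.07 mm². Checking containment: the cross-section at z = 21 is a subset of the cross-section at z = 19.25.

entirely on top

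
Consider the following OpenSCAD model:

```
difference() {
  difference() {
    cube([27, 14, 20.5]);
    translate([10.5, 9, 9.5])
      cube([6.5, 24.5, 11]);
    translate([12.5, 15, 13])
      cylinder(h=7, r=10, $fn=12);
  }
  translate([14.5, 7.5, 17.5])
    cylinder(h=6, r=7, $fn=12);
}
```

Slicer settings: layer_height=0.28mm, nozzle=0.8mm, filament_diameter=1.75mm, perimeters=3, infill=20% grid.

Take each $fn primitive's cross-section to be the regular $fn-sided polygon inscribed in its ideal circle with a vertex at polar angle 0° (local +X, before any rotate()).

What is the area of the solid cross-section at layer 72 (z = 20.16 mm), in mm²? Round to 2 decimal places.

At z = 20.16 mm: the 27×14 cube contributes its full rectangle (area 378.00 mm²); the cube at (10.5, 9) is present — its section is the full 6.5×24.5 rectangle (area 159.25 mm²); the cylinder at (12.5, 15) does not reach this height (z outside [13, 20]); Taking the first minus the rest: starting from the 27×14 cube (378.00 mm²), the 6.5×24.5 cube at (10.5, 9) partially overlaps it — only the 32.50 mm² overlap (of its 159.25 mm²) is removed, clipping the outline — area = 345.50 mm²; the r=7 cylinder at (14.5, 7.5) gives a regular 12-gon of circumradius 7 (constant along its height) (area = (12/2)·7.000²·sin(360°/12) = 147.00 mm²); Subtracting the remaining from the first: starting from the result so far (345.50 mm²), the r=7 cylinder at (14.5, 7.5) partially overlaps it — only the 114.32 mm² overlap (of its 147.00 mm²) is removed, clipping the outline — area = 231.18 mm². Overall, the cross-section is a single solid region. Net area = 231.18 mm².

231.18 mm²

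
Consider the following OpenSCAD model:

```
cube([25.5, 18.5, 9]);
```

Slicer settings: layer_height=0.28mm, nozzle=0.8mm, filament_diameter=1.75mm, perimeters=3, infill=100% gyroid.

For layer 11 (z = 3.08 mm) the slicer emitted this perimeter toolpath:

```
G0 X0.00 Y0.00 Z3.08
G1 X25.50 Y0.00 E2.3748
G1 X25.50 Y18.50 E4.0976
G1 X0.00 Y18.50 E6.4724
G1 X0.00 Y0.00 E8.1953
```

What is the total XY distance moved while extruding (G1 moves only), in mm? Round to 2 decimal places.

Sum the Euclidean lengths of each G1 segment: total = 88.00 mm.

88.00 mm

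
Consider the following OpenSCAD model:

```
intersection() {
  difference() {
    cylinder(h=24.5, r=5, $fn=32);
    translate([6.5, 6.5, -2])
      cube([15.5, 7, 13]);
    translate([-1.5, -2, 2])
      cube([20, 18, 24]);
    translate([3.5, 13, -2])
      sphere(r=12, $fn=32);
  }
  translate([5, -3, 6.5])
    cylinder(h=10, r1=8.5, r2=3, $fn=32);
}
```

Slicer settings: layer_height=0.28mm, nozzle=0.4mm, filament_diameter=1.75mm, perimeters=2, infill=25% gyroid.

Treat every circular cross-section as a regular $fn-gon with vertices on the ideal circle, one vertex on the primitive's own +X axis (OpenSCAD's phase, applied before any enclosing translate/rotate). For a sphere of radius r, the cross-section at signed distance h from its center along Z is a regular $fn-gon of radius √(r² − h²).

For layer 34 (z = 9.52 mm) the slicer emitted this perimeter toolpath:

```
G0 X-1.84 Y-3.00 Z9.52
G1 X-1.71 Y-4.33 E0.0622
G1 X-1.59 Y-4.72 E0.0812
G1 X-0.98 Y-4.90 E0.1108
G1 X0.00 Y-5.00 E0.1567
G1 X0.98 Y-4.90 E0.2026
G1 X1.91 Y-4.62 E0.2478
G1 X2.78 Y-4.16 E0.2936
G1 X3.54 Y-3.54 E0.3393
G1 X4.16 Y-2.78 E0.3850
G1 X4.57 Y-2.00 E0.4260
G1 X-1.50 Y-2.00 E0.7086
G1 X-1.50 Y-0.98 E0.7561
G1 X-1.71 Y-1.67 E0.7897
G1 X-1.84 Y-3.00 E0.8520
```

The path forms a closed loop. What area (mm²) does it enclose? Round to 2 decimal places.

15.04 mm²

Apply the shoelace formula to the sequence of (X, Y) vertices; enclosed area = 15.04 mm².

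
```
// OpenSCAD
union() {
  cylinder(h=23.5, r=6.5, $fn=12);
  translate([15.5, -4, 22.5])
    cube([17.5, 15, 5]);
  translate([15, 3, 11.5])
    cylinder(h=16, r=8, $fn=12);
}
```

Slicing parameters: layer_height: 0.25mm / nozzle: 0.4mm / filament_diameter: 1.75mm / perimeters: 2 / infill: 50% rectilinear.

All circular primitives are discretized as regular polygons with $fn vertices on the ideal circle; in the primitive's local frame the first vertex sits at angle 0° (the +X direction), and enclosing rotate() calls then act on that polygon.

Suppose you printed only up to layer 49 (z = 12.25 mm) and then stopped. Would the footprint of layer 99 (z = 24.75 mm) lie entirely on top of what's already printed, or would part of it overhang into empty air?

Compare the two slices. At z = 12.25: the cylinder: section is a regular 12-gon, circumradius r=6.5 (area = (12/2)·6.500²·sin(360°/12) = 126.75 mm²); the cube at (15.5, -4) is absent (z outside [22.5, 27.5]); the r=8 cylinder at (15, 3) gives a regular 12-gon of circumradius 8 (constant along its height) (area = (12/2)·8.000²·sin(360°/12) = 192.00 mm²); Merging all regions: the 2 present regions are separate (no shared area or edge), so areas and boundary lengths simply add and each stays a separate island — area = 318.75 mm². At z = 24.75: the cylinder is absent (z outside [0, 23.5]); the cube at (15.5, -4) is present — its section is the full 17.5×15 rectangle (area 262.50 mm²); the r=8 cylinder at (15, 3) contributes a regular 12-gon of circumradius 8 (area = (12/2)·8.000²·sin(360°/12) = 192.00 mm²); Merging all regions: the regions partially overlap — summed areas 454.50 mm² minus the doubly-counted overlap 86.67 mm² gives 367.83 mm² — area = 367.83 mm². Checking containment: at z = 24.75 the cross-section extends beyond the z = 12.25 cross-section by about 175.83 mm².

part overhangs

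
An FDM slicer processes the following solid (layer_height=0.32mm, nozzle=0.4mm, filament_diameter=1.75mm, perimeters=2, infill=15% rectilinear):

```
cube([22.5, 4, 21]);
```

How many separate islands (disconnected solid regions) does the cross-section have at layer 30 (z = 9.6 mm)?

1

At z = 9.6 mm: the cube is present — its section is the full 22.5×4 rectangle. Overall, the cross-section is a single solid region. Island count = 1.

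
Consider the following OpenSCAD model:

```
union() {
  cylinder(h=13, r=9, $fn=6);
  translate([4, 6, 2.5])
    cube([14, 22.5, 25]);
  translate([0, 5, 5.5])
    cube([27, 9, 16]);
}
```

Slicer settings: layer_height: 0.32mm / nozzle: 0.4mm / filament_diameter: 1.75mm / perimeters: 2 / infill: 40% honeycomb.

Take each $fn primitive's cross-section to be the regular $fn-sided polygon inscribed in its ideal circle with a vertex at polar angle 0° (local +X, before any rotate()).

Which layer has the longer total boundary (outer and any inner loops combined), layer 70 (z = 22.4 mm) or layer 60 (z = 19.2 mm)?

Layer 70 (z = 22.4): the cylinder does not reach this height (z outside [0, 13]); the cube at (4, 6) is present — its section is the full 14×22.5 rectangle (perimeter 73.00 mm); the cube at (0, 5) is absent (z outside [5.5, 21.5]); Combining (union): only the 14×22.5 cube at (4, 6) is present, so the union is just that shape — boundary = 73.00 mm. So its perimeter = 73.00 mm. Layer 60 (z = 19.2): the cylinder does not reach this height (z outside [0, 13]); the cube at (4, 6) is present — its section is the full 14×22.5 rectangle (perimeter 73.00 mm); the cube at (0, 5) (footprint 27×9) is included at this height (perimeter 72.00 mm); Combining (union): the regions partially overlap (shared area 112.00 mm²), so the edge portions inside another operand are dropped and the merged outline is re-measured after clipping — boundary = 101.00 mm. So its perimeter = 101.00 mm. Layer 60 is larger (101.00 vs 73.00 mm).

layer 60 (z = 19.2 mm)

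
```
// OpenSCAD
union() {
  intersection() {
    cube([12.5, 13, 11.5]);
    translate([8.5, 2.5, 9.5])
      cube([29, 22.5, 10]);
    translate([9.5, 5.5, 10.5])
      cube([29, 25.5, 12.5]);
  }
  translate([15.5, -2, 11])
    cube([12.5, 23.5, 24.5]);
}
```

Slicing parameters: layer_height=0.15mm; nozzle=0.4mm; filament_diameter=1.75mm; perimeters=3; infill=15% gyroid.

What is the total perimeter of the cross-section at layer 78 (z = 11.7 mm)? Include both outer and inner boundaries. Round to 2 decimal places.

72.00 mm

At z = 11.7 mm: the cube is not intersected at this z (z outside [0, 11.5]); the 29×22.5 cube at (8.5, 2.5) contributes its full rectangle (perimeter 103.00 mm); the 29×25.5 cube at (9.5, 5.5) contributes its full rectangle (perimeter 109.00 mm); After intersecting: at least one operand is absent at this height, so nothing remains; the 12.5×23.5 cube at (15.5, -2) contributes its full rectangle (perimeter 72.00 mm); Taking the union: only the 12.5×23.5 cube at (15.5, -2) is present, so the union is just that shape — boundary = 72.00 mm. Overall, the cross-section is a single solid region. Total boundary length (outer) = 72.00 mm.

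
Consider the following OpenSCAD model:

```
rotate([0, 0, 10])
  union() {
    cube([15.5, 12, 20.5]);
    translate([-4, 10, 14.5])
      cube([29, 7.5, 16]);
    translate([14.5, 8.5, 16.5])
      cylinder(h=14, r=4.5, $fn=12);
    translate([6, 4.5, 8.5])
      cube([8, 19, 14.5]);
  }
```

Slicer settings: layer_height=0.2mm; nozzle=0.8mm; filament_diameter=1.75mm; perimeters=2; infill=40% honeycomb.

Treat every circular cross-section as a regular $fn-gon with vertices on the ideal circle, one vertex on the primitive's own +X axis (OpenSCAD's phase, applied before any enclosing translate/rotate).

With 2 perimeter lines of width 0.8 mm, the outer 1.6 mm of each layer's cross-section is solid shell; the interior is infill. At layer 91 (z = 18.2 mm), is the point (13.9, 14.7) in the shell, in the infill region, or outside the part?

At z = 18.2 mm: the 15.5×12 cube contributes its full rectangle; the 29×7.5 cube at (-4, 10) contributes its full rectangle; the r=4.5 cylinder at (14.5, 8.5) contributes a regular 12-gon of circumradius 4.5; the cube at (6, 4.5) (footprint 8×19) is included at this height; Combining (union): the regions partially overlap (shared area 179.98 mm²), so overlapping operands fuse into one piece — 1 connected region; (rotated 10° about Z; rotation is an isometry so areas/perimeters/island counts are preserved). Overall, the cross-section is a single solid region. Undo the 10° rotation: the query point maps to (16.241, 12.063) in the un-rotated model frame. The nearest boundary edge runs (25.00, 10.00)→(18.60, 10.00); distance from the point to it = 3.13 mm. The point is inside the cross-section and 3.13 mm from the nearest boundary — more than the 1.6 mm shell width (2 × 0.8), so it's in the infill interior.

infill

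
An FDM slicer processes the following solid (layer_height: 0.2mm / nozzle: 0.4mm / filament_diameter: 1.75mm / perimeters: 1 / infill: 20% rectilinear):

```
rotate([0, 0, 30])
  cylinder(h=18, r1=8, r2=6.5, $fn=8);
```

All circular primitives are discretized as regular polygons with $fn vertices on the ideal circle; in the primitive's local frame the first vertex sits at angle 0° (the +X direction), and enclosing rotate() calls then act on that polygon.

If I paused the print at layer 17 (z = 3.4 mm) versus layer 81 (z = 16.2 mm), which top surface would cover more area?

Layer 17 (z = 3.4): the cone: at t=0.189 of its height the radius interpolates to r₁+(r₂−r₁)t = 7.717, giving a regular 8-gon of that circumradius (area = (8/2)·7.717²·sin(360°/8) = 168.42 mm²); (whole slice rotated 30° about Z — lengths, areas and connectivity unchanged). So its area = 168.42 mm². Layer 81 (z = 16.2): the cone: at t=0.900 of its height the radius interpolates to r₁+(r₂−r₁)t = 6.650, giving a regular 8-gon of that circumradius (area = (8/2)·6.650²·sin(360°/8) = 125.08 mm²); (rotated 30° about Z; rotation is an isometry so areas/perimeters/island counts are preserved). So its area = 125.08 mm². Layer 17 is larger (168.42 vs 125.08 mm²).

layer 17 (z = 3.4 mm)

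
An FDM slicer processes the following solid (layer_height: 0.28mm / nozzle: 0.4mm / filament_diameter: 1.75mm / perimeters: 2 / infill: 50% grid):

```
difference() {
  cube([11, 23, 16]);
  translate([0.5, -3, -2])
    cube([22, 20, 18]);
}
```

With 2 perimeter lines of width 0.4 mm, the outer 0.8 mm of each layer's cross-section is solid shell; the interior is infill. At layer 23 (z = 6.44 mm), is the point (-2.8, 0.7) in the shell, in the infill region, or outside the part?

At z = 6.44 mm: the cube is present — its section is the full 11×23 rectangle; the cube at (0.5, -3) is present — its section is the full 22×20 rectangle; After the difference (first − rest): starting from the 11×23 cube, the 22×20 cube at (0.5, -3) partially overlaps it — only the 178.50 mm² overlap (of its 440.00 mm²) is removed, clipping the outline — 1 connected region. Overall, the cross-section is a single solid region. The nearest boundary edge runs (0.00, 0.00)→(0.00, 23.00); distance from the point to it = 2.80 mm. The point is not inside any of the regions above, so it lies outside the cross-section (2.80 mm from the nearest boundary).

outside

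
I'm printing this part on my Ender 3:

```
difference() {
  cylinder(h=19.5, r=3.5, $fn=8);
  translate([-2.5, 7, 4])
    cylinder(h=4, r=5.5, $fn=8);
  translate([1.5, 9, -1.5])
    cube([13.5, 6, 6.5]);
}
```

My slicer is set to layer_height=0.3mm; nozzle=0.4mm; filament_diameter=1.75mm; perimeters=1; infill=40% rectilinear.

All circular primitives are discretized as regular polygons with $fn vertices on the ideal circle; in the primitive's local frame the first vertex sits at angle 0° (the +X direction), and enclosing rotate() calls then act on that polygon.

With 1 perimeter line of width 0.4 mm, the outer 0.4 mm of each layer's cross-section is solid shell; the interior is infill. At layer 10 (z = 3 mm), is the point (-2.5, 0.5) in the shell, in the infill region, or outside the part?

At z = 3 mm: the cylinder: section is a regular 8-gon, circumradius r=3.5; the cylinder at (-2.5, 7) is absent (z outside [4, 8]); the 13.5×6 cube at (1.5, 9) contributes its full rectangle; Subtracting the remaining from the first: starting from the r=3.5 cylinder, the 13.5×6 cube at (1.5, 9) misses the remaining region (no effect) — 1 connected region. Overall, the cross-section is a single solid region. The nearest boundary edge runs (-3.50, 0.00)→(-2.47, 2.47); distance from the point to it = 0.73 mm. The point is inside the cross-section and 0.73 mm from the nearest boundary — more than the 0.4 mm shell width (1 × 0.4), so it's in the infill interior.

infill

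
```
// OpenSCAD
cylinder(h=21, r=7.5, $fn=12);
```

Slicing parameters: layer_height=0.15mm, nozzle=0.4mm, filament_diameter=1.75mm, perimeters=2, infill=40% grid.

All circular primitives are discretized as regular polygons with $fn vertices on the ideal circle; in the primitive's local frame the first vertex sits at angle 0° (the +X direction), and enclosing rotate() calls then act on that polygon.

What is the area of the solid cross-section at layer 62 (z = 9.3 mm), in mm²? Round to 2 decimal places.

168.75 mm²

At z = 9.3 mm: the r=7.5 cylinder gives a regular 12-gon of circumradius 7.5 (constant along its height) (area = (12/2)·7.500²·sin(360°/12) = 168.75 mm²). Overall, the cross-section is a single solid region. Net area = 168.75 mm².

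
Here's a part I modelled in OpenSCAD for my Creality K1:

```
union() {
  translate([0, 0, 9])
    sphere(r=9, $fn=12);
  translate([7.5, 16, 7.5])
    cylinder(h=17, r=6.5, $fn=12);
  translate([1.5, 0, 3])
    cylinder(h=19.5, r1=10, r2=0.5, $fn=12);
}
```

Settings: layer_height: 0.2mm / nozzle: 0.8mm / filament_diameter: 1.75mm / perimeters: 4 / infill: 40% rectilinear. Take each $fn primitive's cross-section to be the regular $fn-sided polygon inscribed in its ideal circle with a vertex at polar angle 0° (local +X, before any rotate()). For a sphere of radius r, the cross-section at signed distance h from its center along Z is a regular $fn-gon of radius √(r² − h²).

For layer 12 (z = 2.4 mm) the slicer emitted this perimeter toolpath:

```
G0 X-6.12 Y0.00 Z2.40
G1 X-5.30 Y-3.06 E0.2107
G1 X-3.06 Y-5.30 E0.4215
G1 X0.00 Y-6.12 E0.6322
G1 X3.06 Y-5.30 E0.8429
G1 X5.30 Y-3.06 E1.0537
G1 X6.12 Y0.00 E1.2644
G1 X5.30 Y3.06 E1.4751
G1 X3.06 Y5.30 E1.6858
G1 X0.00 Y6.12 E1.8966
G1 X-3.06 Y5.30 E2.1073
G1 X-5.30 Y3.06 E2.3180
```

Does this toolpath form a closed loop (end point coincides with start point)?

Start point (G0): (-6.12, 0.00). End point (last G1): the path does not return to the start — open.

no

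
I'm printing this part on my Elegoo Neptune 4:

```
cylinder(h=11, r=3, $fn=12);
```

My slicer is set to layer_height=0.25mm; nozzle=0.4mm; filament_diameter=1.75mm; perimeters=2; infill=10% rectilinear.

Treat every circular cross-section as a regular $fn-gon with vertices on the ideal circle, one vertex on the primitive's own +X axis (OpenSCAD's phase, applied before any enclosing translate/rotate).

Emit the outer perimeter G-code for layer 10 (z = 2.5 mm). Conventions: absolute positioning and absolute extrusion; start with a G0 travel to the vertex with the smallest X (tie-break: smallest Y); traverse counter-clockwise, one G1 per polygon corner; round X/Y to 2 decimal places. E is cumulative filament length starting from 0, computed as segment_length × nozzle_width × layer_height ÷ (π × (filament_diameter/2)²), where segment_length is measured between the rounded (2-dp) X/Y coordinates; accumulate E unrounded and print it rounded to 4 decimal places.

At z = 2.5 mm: the r=3 cylinder gives a regular 12-gon of circumradius 3 (constant along its height). The outline is a single polygon with 12 vertices. Extrusion per mm of travel: 0.4 × 0.25 / (π × 0.875²) = 0.041575. Accumulating E over each segment gives final E = 0.7750.

G0 X-3.00 Y0.00 Z2.50
G1 X-2.60 Y-1.50 E0.0645
G1 X-1.50 Y-2.60 E0.1292
G1 X0.00 Y-3.00 E0.1938
G1 X1.50 Y-2.60 E0.2583
G1 X2.60 Y-1.50 E0.3230
G1 X3.00 Y0.00 E0.3875
G1 X2.60 Y1.50 E0.4521
G1 X1.50 Y2.60 E0.5167
G1 X0.00 Y3.00 E0.5813
G1 X-1.50 Y2.60 E0.6458
G1 X-2.60 Y1.50 E0.7105
G1 X-3.00 Y0.00 E0.7750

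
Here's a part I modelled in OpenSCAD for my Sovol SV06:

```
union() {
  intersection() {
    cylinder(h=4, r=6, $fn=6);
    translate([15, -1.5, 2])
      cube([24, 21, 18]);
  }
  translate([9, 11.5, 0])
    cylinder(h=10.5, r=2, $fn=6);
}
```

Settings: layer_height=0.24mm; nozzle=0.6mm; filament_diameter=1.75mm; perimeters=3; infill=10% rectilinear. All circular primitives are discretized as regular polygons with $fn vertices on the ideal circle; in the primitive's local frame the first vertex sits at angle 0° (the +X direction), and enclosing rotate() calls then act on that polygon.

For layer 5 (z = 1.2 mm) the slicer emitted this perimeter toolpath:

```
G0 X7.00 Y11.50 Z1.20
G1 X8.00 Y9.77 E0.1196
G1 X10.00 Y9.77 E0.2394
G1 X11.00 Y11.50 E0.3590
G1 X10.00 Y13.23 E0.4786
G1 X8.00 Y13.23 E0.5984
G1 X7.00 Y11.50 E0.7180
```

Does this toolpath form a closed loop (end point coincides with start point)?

Start point (G0): (7.00, 11.50). End point (last G1): the path returns to the start — closed.

yes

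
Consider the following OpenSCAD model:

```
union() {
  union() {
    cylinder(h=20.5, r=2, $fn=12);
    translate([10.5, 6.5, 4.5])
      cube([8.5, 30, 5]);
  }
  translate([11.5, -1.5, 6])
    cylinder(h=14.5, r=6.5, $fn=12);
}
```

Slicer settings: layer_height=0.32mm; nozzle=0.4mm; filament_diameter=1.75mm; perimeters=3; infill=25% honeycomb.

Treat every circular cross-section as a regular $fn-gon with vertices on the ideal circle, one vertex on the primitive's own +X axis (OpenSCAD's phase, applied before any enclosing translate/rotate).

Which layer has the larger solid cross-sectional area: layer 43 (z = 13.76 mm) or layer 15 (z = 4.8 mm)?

layer 15 (z = 4.8 mm)

Layer 43 (z = 13.76): the cylinder: section is a regular 12-gon, circumradius r=2 (area = (12/2)·2.000²·sin(360°/12) = 12.00 mm²); the cube at (10.5, 6.5) does not reach this height (z outside [4.5, 9.5]); Combining (union): only the r=2 cylinder is present, so the union is just that shape — area = 12.00 mm²; the r=6.5 cylinder at (11.5, -1.5) contributes a regular 12-gon of circumradius 6.5 (area = (12/2)·6.500²·sin(360°/12) = 126.75 mm²); Merging all regions: the 2 present regions are separate (no shared area or edge), so areas and boundary lengths simply add and each stays a separate island — area = 138.75 mm². So its area = 138.75 mm². Layer 15 (z = 4.8): the r=2 cylinder contributes a regular 12-gon of circumradius 2 (area = (12/2)·2.000²·sin(360°/12) = 12.00 mm²); the 8.5×30 cube at (10.5, 6.5) contributes its full rectangle (area 255.00 mm²); Taking the union: the 2 present regions are separate (no shared area or edge), so areas and boundary lengths simply add and each stays a separate island — area = 267.00 mm²; the cylinder at (11.5, -1.5) is absent (z outside [6, 20.5]); Combining (union): only the result so far is present, so the union is just that shape — area = 267.00 mm². So its area = 267.00 mm². Layer 15 is larger (267.00 vs 138.75 mm²).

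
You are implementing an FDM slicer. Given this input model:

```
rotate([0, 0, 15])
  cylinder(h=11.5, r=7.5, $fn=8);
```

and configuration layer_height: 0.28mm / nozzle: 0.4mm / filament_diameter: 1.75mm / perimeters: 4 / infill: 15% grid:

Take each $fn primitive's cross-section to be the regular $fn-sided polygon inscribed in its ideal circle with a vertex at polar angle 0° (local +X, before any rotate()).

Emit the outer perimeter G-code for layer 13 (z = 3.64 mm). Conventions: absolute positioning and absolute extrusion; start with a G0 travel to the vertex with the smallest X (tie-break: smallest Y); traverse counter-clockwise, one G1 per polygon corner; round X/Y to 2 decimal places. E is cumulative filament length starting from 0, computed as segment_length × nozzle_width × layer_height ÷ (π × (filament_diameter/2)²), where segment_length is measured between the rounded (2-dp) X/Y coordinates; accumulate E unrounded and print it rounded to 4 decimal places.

G0 X-7.24 Y-1.94 Z3.64
G1 X-3.75 Y-6.50 E0.2674
G1 X1.94 Y-7.24 E0.5346
G1 X6.50 Y-3.75 E0.8020
G1 X7.24 Y1.94 E1.0691
G1 X3.75 Y6.50 E1.3365
G1 X-1.94 Y7.24 E1.6037
G1 X-6.50 Y3.75 E1.8711
G1 X-7.24 Y-1.94 E2.1383

At z = 3.64 mm: the r=7.5 cylinder gives a regular 8-gon of circumradius 7.5 (constant along its height); (rotated 15° about Z; rotation is an isometry so areas/perimeters/island counts are preserved). The outline is a single polygon with 8 vertices. Extrusion per mm of travel: 0.4 × 0.28 / (π × 0.875²) = 0.046564. Accumulating E over each segment gives final E = 2.1383.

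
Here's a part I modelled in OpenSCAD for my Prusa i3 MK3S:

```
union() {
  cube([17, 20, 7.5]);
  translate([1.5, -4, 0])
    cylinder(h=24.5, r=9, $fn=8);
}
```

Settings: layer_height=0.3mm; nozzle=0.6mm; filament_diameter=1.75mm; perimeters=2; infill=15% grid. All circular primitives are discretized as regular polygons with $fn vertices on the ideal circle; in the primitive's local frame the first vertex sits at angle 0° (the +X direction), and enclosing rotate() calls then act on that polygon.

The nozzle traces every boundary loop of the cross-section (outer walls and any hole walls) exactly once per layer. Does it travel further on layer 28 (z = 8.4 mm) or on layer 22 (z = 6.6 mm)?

Layer 28 (z = 8.4): the cube is not intersected at this z (z outside [0, 7.5]); the r=9 cylinder at (1.5, -4) contributes a regular 8-gon of circumradius 9 (perimeter = 2·8·9.000·sin(180°/8) = 55.11 mm); Taking the union: only the r=9 cylinder at (1.5, -4) is present, so the union is just that shape — boundary = 55.11 mm. So its perimeter = 55.11 mm. Layer 22 (z = 6.6): the cube (footprint 17×20) is included at this height (perimeter 74.00 mm); the cylinder at (1.5, -4): section is a regular 8-gon, circumradius r=9 (perimeter = 2·8·9.000·sin(180°/8) = 55.11 mm); Combining (union): the regions partially overlap (shared area 31.62 mm²), so the edge portions inside another operand are dropped and the merged outline is re-measured after clipping — boundary = 104.81 mm. So its perimeter = 104.81 mm. Layer 22 is larger (104.81 vs 55.11 mm).

layer 22 (z = 6.6 mm)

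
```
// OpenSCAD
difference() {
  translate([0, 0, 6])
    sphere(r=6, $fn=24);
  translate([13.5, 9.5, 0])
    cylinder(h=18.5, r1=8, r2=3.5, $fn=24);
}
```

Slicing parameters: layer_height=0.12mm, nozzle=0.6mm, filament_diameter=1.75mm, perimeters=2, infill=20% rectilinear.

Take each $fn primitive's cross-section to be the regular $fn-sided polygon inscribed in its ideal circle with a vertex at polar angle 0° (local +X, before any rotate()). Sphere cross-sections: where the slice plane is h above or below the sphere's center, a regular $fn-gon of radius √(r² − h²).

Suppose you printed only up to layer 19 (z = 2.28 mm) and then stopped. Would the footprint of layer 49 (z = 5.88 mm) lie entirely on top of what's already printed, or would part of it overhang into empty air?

Compare the two slices. At z = 2.28: the r=6 sphere slices to a regular 24-gon of circumradius 4.708 (√(r²−h²) with h=3.72 from center) (area = (24/2)·4.708²·sin(360°/24) = 68.83 mm²); the cone at (13.5, 9.5) contributes a regular 24-gon of circumradius 7.445 (interpolated between r1=8 and r2=3.5 at t=0.123) (area = (24/2)·7.445²·sin(360°/24) = 172.17 mm²); Taking the first minus the rest: starting from the r=6 sphere (68.83 mm²), the cone at (13.5, 9.5) misses the remaining region (no effect) — area = 68.83 mm². At z = 5.88: the r=6 sphere slices to a regular 24-gon of circumradius 5.999 (√(r²−h²) with h=0.12 from center) (area = (24/2)·5.999²·sin(360°/24) = 111.77 mm²); the cone at (13.5, 9.5) contributes a regular 24-gon of circumradius 6.570 (interpolated between r1=8 and r2=3.5 at t=0.318) (area = (24/2)·6.570²·sin(360°/24) = 134.05 mm²); Subtracting the remaining from the first: starting from the r=6 sphere (111.77 mm²), the cone at (13.5, 9.5) misses the remaining region (no effect) — area = 111.77 mm². Checking containment: at z = 5.88 the cross-section extends beyond the z = 2.28 cross-section by about 42.93 mm².

part overhangs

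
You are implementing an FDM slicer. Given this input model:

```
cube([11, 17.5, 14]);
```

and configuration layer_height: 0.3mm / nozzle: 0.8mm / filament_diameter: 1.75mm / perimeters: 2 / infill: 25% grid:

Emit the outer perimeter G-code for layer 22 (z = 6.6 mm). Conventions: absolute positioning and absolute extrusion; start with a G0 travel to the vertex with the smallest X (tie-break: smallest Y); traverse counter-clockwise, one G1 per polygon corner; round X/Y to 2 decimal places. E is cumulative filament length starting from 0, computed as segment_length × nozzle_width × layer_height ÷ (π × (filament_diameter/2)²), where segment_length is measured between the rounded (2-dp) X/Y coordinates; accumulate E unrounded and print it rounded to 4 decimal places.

G0 X0.00 Y0.00 Z6.60
G1 X11.00 Y0.00 E1.0976
G1 X11.00 Y17.50 E2.8437
G1 X0.00 Y17.50 E3.9413
G1 X0.00 Y0.00 E5.6875

At z = 6.6 mm: the 11×17.5 cube contributes its full rectangle. The outline is a single polygon with 4 vertices. Extrusion per mm of travel: 0.8 × 0.3 / (π × 0.875²) = 0.099780. Accumulating E over each segment gives final E = 5.6875.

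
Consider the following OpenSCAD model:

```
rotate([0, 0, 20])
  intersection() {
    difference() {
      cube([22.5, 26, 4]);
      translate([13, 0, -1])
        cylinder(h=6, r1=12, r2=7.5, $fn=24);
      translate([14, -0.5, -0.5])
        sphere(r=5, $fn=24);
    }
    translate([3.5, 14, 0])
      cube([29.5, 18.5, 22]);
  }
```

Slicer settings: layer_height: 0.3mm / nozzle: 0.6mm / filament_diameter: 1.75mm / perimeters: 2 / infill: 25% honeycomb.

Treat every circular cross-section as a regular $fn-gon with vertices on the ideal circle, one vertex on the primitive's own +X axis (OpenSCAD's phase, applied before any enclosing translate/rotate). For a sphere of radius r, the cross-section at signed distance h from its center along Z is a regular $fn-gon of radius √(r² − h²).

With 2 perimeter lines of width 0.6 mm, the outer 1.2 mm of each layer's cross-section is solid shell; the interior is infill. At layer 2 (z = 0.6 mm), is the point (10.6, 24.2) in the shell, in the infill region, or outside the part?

At z = 0.6 mm: the cube (footprint 22.5×26) is included at this height; the cone at (13, 0) contributes a regular 24-gon of circumradius 10.800 (interpolated between r1=12 and r2=7.5 at t=0.267); the r=5 sphere at (14, -0.5) contributes a regular 24-gon of circumradius √(5²−1.1²) = 4.877; Taking the first minus the rest: starting from the 22.5×26 cube, the cone at (13, 0) partially overlaps it — only the 176.96 mm² overlap (of its 362.26 mm²) is removed, clipping the outline; the r=5 sphere at (14, -0.5) misses the remaining region (no effect) — 1 connected region; the cube at (3.5, 14) is present — its section is the full 29.5×18.5 rectangle; After intersecting: the 29.5×18.5 cube at (3.5, 14) partially overlaps that combined region; clipping to the common part keeps 228.00 mm² — 1 connected region; (rotated 20° about Z; rotation is an isometry so areas/perimeters/island counts are preserved). Overall, the cross-section is a single solid region. Undo the 20° rotation: the query point maps to (18.238, 19.115) in the un-rotated model frame. The nearest boundary edge runs (22.50, 26.00)→(22.50, 14.00); distance from the point to it = 4.26 mm. The point is inside the cross-section and 4.26 mm from the nearest boundary — more than the 1.2 mm shell width (2 × 0.6), so it's in the infill interior.

infill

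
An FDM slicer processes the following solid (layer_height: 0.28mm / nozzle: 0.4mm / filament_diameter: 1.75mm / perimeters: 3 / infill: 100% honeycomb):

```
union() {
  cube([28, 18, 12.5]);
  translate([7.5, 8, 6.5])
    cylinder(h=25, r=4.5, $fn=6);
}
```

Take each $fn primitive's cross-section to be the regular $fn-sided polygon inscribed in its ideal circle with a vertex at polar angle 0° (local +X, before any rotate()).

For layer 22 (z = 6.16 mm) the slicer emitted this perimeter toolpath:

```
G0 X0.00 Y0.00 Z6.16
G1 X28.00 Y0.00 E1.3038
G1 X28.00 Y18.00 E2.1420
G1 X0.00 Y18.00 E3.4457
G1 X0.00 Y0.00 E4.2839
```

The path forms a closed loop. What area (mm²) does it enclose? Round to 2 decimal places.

504.00 mm²

Apply the shoelace formula to the sequence of (X, Y) vertices; enclosed area = 504.00 mm².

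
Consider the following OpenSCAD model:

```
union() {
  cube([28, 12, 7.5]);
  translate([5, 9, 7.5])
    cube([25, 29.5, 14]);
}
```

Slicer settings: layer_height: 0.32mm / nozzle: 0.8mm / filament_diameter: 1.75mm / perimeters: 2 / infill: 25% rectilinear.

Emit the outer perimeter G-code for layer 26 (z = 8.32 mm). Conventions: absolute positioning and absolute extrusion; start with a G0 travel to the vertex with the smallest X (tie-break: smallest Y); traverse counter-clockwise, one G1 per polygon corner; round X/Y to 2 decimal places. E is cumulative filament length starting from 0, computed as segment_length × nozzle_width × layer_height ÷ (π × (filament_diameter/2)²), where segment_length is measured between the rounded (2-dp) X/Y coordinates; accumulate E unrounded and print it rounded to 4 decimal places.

At z = 8.32 mm: the cube is not intersected at this z (z outside [0, 7.5]); the 25×29.5 cube at (5, 9) contributes its full rectangle; Merging all regions: only the 25×29.5 cube at (5, 9) is present, so the union is just that shape — 1 connected region. The outline is a single polygon with 4 vertices. Extrusion per mm of travel: 0.8 × 0.32 / (π × 0.875²) = 0.106432. Accumulating E over each segment gives final E = 11.6011.

G0 X5.00 Y9.00 Z8.32
G1 X30.00 Y9.00 E2.6608
G1 X30.00 Y38.50 E5.8006
G1 X5.00 Y38.50 E8.4614
G1 X5.00 Y9.00 E11.6011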